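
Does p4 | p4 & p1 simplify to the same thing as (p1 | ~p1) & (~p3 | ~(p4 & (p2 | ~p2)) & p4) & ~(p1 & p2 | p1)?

No

E1: p4 | p4 & p1
    = p4
E2: (p1 | ~p1) & (~p3 | ~(p4 & (p2 | ~p2)) & p4) & ~(p1 & p2 | p1)
    = (p1 | ~p1) & (~p3 | ~p4 & p4) & ~(p1 & p2 | p1)
    = (p1 | ~p1) & ~p3 & ~(p1 & p2 | p1)
    = (p1 | ~p1) & ~p3 & ~p1
    = ~p3 & ~p1
These differ: at p1=1, p2=1, p3=0, p4=1, E1 = 1 but E2 = 0.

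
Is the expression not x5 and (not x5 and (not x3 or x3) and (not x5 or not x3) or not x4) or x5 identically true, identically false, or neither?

identically true

not x5 and (not x5 and (not x3 or x3) and (not x5 or not x3) or not x4) or x5
= not x5 and (not x5 and (not x5 or not x3) or not x4) or x5
= not x5 and (not x5 or not x4) or x5
= not x5 or x5
= True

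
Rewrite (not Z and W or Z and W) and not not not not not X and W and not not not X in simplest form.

(not Z and W or Z and W) and not not not not not X and W and not not not X
= (not Z and W or Z and W) and not not not X and W and not not not X
= (not Z and W or Z and W) and not not not X and W and not X
= W and not not not X and W and not X
= W and not X and W and not X
= W and not X

W and not X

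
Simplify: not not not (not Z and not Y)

Z or Y

not not not (not Z and not Y)
= not not (Z or Y)   [De Morgan]
= Z or Y   [double negation]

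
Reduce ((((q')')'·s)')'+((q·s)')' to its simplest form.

s

((((q')')'·s)')'+((q·s)')'
= ((q'·s)')'+((q·s)')'
= q'·s+((q·s)')'
= q'·s+q·s
= s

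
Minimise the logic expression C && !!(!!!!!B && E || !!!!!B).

C && !!(!!!!!B && E || !!!!!B)
= C && !!!!!!!B   [absorption]
= C && !!!!!B   [double negation]
= C && !!!B   [double negation]
= C && !B   [double negation]

C && !B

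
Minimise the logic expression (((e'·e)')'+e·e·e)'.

(((e'·e)')'+e·e·e)'
= (e'·e+e·e·e)'   — double negation
= (e'·e+e·e)'   — idempotence
= e'   — distribution

e'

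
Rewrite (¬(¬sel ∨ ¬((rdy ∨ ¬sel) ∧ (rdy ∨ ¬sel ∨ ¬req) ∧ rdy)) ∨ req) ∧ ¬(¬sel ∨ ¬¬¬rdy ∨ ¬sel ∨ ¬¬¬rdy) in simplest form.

(¬(¬sel ∨ ¬((rdy ∨ ¬sel) ∧ (rdy ∨ ¬sel ∨ ¬req) ∧ rdy)) ∨ req) ∧ ¬(¬sel ∨ ¬¬¬rdy ∨ ¬sel ∨ ¬¬¬rdy)
= (¬(¬sel ∨ ¬((rdy ∨ ¬sel) ∧ (rdy ∨ ¬sel ∨ ¬req) ∧ rdy)) ∨ req) ∧ ¬(¬sel ∨ ¬¬¬rdy)
= (¬(¬sel ∨ ¬((rdy ∨ ¬sel) ∧ rdy)) ∨ req) ∧ ¬(¬sel ∨ ¬¬¬rdy)
= (¬(¬sel ∨ ¬((rdy ∨ ¬sel) ∧ rdy)) ∨ req) ∧ ¬(¬sel ∨ ¬rdy)
= (¬(¬sel ∨ ¬rdy) ∨ req) ∧ ¬(¬sel ∨ ¬rdy)
= ¬(¬sel ∨ ¬rdy)
= sel ∧ rdy

sel ∧ rdy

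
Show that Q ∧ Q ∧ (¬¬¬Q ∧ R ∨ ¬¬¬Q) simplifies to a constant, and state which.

Q ∧ Q ∧ (¬¬¬Q ∧ R ∨ ¬¬¬Q)
= Q ∧ Q ∧ ¬¬¬Q   — absorption
= Q ∧ ¬¬¬Q   — idempotence
= Q ∧ ¬Q   — double negation
= False   — complement

False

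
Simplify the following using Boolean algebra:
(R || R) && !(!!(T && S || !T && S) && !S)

(R || R) && !(!!(T && S || !T && S) && !S)
= R && !(!!(T && S || !T && S) && !S)   [idempotence]
= R && !(!!S && !S)   [distribution]
= R && (!S || S)   [De Morgan]
= R   [complement / identity]

R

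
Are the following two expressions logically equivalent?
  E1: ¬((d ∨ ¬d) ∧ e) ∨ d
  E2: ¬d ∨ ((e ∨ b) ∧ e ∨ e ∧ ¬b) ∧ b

E1: ¬((d ∨ ¬d) ∧ e) ∨ d
    = ¬e ∨ d
E2: ¬d ∨ ((e ∨ b) ∧ e ∨ e ∧ ¬b) ∧ b
    = ¬d ∨ (e ∨ e ∧ ¬b) ∧ b
    = ¬d ∨ e ∧ b
These differ: at b=0, d=1, e=0, E1 = 1 but E2 = 0.

No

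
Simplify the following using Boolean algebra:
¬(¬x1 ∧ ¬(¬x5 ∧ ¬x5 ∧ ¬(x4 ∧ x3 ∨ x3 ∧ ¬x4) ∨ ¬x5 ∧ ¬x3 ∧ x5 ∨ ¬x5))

¬(¬x1 ∧ ¬(¬x5 ∧ ¬x5 ∧ ¬(x4 ∧ x3 ∨ x3 ∧ ¬x4) ∨ ¬x5 ∧ ¬x3 ∧ x5 ∨ ¬x5))
= ¬(¬x1 ∧ ¬(¬x5 ∧ ¬x5 ∧ ¬x3 ∨ ¬x5 ∧ ¬x3 ∧ x5 ∨ ¬x5))
= ¬(¬x1 ∧ ¬(¬x5 ∧ ¬x3 ∨ ¬x5))
= ¬(¬x1 ∧ ¬¬x5)
= x1 ∨ ¬x5

x1 ∨ ¬x5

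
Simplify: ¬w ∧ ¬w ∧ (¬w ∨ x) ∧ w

False

¬w ∧ ¬w ∧ (¬w ∨ x) ∧ w
= ¬w ∧ (¬w ∨ x) ∧ w   — idempotence
= ¬w ∧ w   — absorption
= False   — complement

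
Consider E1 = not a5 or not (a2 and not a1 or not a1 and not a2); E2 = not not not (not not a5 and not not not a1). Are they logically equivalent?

E1: not a5 or not (a2 and not a1 or not a1 and not a2)
    = not a5 or not not a1   [distribution]
    = not a5 or a1   [double negation]
E2: not not not (not not a5 and not not not a1)
    = not not (not a5 or not not a1)   [De Morgan]
    = not a5 or not not a1   [double negation]
    = not a5 or a1   [double negation]
Both reduce to not a5 or a1, so they are equivalent.

Yes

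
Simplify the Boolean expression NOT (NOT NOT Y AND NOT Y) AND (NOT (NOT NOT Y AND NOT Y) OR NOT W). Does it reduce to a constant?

TRUE

NOT (NOT NOT Y AND NOT Y) AND (NOT (NOT NOT Y AND NOT Y) OR NOT W)
= NOT (NOT NOT Y AND NOT Y)
= NOT Y OR Y
= TRUE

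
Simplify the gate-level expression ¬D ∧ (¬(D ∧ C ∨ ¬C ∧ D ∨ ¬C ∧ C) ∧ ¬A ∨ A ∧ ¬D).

¬D ∧ (¬(D ∧ C ∨ ¬C ∧ D ∨ ¬C ∧ C) ∧ ¬A ∨ A ∧ ¬D)
= ¬D ∧ (¬(D ∧ C ∨ ¬C ∧ D) ∧ ¬A ∨ A ∧ ¬D)   (complement / identity)
= ¬D ∧ (¬D ∧ ¬A ∨ A ∧ ¬D)   (distribution)
= ¬D ∧ ¬D   (distribution)
= ¬D   (idempotence)

¬D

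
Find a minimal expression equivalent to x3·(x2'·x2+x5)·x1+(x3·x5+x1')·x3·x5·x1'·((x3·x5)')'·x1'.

x3·x5

x3·(x2'·x2+x5)·x1+(x3·x5+x1')·x3·x5·x1'·((x3·x5)')'·x1'
= x3·(x2'·x2+x5)·x1+(x3·x5+x1')·x3·x5·x1'·x3·x5·x1'
= x3·(x2'·x2+x5)·x1+x3·x5·x1'·x3·x5·x1'
= x3·(x2'·x2+x5)·x1+x3·x5·x1'
= x3·x5·x1+x3·x5·x1'
= x3·x5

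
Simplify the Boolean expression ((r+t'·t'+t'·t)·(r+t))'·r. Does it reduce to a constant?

0

((r+t'·t'+t'·t)·(r+t))'·r
= ((r+t')·(r+t))'·r   — distribution
= (t'·t+r)'·r   — distribution
= r'·r   — complement / identity
= 0   — complement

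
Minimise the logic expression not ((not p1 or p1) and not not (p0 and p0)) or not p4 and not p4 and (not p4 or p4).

not ((not p1 or p1) and not not (p0 and p0)) or not p4 and not p4 and (not p4 or p4)
= not ((not p1 or p1) and not not p0) or not p4 and not p4 and (not p4 or p4)   [idempotence]
= not not not p0 or not p4 and not p4 and (not p4 or p4)   [complement / identity]
= not not not p0 or not p4 and not p4   [complement / identity]
= not not not p0 or not p4   [idempotence]
= not p0 or not p4   [double negation]

not p0 or not p4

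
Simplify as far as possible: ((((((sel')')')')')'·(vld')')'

sel'+vld'

((((((sel')')')')')'·(vld')')'
= ((((sel')')')'·(vld')')'   — double negation
= ((sel')')'+vld'   — De Morgan
= sel'+vld'   — double negation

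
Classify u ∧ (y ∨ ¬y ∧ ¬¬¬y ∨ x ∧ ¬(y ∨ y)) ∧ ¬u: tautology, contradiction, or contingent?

contradiction

u ∧ (y ∨ ¬y ∧ ¬¬¬y ∨ x ∧ ¬(y ∨ y)) ∧ ¬u
= u ∧ (y ∨ ¬y ∧ ¬¬¬y ∨ x ∧ ¬y) ∧ ¬u   (idempotence)
= u ∧ (y ∨ ¬y ∧ ¬y ∨ x ∧ ¬y) ∧ ¬u   (double negation)
= u ∧ (y ∨ ¬y ∧ (¬y ∨ x)) ∧ ¬u   (distribution)
= u ∧ (y ∨ ¬y) ∧ ¬u   (absorption)
= u ∧ ¬u   (complement / identity)
= False   (complement)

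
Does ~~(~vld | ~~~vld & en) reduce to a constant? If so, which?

~~(~vld | ~~~vld & en)
= ~~(~vld | ~vld & en)
= ~~~vld
= ~vld
This depends on vld, so it is not a constant.

no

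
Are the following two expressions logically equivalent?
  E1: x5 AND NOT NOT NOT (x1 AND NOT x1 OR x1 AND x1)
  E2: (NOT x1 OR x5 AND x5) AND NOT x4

No

E1: x5 AND NOT NOT NOT (x1 AND NOT x1 OR x1 AND x1)
    = x5 AND NOT NOT NOT x1   — distribution
    = x5 AND NOT x1   — double negation
E2: (NOT x1 OR x5 AND x5) AND NOT x4
    = (NOT x1 OR x5) AND NOT x4   — idempotence
These differ: at x1=0, x4=0, x5=0, E1 = 0 but E2 = 1.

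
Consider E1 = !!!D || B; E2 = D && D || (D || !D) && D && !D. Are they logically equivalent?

E1: !!!D || B
    = !D || B   (double negation)
E2: D && D || (D || !D) && D && !D
    = D && D || D && !D   (complement / identity)
    = D   (distribution)
These differ: at B=0, D=0, E1 = 1 but E2 = 0.

No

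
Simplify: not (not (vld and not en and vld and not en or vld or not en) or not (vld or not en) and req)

not (not (vld and not en and vld and not en or vld or not en) or not (vld or not en) and req)
= not (not (vld and not en or vld or not en) or not (vld or not en) and req)   [idempotence]
= not (not (vld or not en) or not (vld or not en) and req)   [absorption]
= not not (vld or not en)   [absorption]
= vld or not en   [double negation]

vld or not en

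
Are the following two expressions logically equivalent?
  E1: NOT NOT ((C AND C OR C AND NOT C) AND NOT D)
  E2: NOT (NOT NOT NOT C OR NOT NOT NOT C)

E1: NOT NOT ((C AND C OR C AND NOT C) AND NOT D)
    = NOT NOT (C AND NOT D)
    = C AND NOT D
E2: NOT (NOT NOT NOT C OR NOT NOT NOT C)
    = NOT NOT NOT NOT C
    = NOT NOT C
    = C
These differ: at C=1, D=1, E1 = 0 but E2 = 1.

No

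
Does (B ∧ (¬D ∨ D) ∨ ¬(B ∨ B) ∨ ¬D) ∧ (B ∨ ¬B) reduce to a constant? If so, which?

yes, True

(B ∧ (¬D ∨ D) ∨ ¬(B ∨ B) ∨ ¬D) ∧ (B ∨ ¬B)
= (B ∧ (¬D ∨ D) ∨ ¬B ∨ ¬D) ∧ (B ∨ ¬B)   — idempotence
= (B ∨ ¬B ∨ ¬D) ∧ (B ∨ ¬B)   — complement / identity
= B ∨ ¬B   — absorption
= True   — complement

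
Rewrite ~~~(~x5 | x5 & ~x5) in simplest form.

~~~(~x5 | x5 & ~x5)
= ~~~~x5   — complement / identity
= ~~x5   — double negation
= x5   — double negation

x5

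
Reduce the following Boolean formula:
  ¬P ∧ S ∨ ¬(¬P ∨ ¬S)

¬P ∧ S ∨ ¬(¬P ∨ ¬S)
= ¬P ∧ S ∨ P ∧ S
= S

S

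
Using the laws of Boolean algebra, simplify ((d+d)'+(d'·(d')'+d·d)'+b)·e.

(d'+b)·e

((d+d)'+(d'·(d')'+d·d)'+b)·e
= (d'+(d'·(d')'+d·d)'+b)·e   (idempotence)
= (d'+(d'·d+d·d)'+b)·e   (double negation)
= (d'+d'+b)·e   (distribution)
= (d'+b)·e   (idempotence)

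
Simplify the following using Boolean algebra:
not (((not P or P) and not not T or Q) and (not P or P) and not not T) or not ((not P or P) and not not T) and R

not T

not (((not P or P) and not not T or Q) and (not P or P) and not not T) or not ((not P or P) and not not T) and R
= not ((not P or P) and not not T) or not ((not P or P) and not not T) and R   [absorption]
= not ((not P or P) and not not T)   [absorption]
= not not not T   [complement / identity]
= not T   [double negation]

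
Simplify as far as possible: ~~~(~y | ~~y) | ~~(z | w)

~~~(~y | ~~y) | ~~(z | w)
= ~~(y & ~y) | ~~(z | w)   (De Morgan)
= y & ~y | ~~(z | w)   (double negation)
= ~~(z | w)   (complement / identity)
= z | w   (double negation)

z | w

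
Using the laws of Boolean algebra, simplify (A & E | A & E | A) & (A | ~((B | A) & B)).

A

(A & E | A & E | A) & (A | ~((B | A) & B))
= (A & E | A & E | A) & (A | ~B)   — absorption
= (A & E | A) & (A | ~B)   — idempotence
= A & (A | ~B)   — absorption
= A   — absorption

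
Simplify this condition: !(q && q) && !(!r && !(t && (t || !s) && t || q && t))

!q && (r || t)

!(q && q) && !(!r && !(t && (t || !s) && t || q && t))
= !(q && q) && !(!r && !(t && t || q && t))   (absorption)
= !q && !(!r && !(t && t || q && t))   (idempotence)
= !q && !(!r && !(t && (t || q)))   (distribution)
= !q && !(!r && !t)   (absorption)
= !q && (r || t)   (De Morgan)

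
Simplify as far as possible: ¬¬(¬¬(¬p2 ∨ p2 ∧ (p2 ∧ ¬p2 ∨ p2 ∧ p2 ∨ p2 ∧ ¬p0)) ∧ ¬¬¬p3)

¬¬(¬¬(¬p2 ∨ p2 ∧ (p2 ∧ ¬p2 ∨ p2 ∧ p2 ∨ p2 ∧ ¬p0)) ∧ ¬¬¬p3)
= ¬¬(¬¬(¬p2 ∨ p2 ∧ (p2 ∨ p2 ∧ ¬p0)) ∧ ¬¬¬p3)   [distribution]
= ¬(¬(¬p2 ∨ p2 ∧ (p2 ∨ p2 ∧ ¬p0)) ∨ ¬¬p3)   [De Morgan]
= ¬(¬(¬p2 ∨ p2 ∧ p2) ∨ ¬¬p3)   [absorption]
= ¬(¬(¬p2 ∨ p2) ∨ ¬¬p3)   [idempotence]
= (¬p2 ∨ p2) ∧ ¬p3   [De Morgan]
= ¬p3   [complement / identity]

¬p3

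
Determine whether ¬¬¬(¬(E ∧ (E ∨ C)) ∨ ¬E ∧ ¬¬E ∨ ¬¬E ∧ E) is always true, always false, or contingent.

always false

¬¬¬(¬(E ∧ (E ∨ C)) ∨ ¬E ∧ ¬¬E ∨ ¬¬E ∧ E)
= ¬(¬(E ∧ (E ∨ C)) ∨ ¬E ∧ ¬¬E ∨ ¬¬E ∧ E)
= ¬(¬(E ∧ (E ∨ C)) ∨ ¬¬E)
= ¬(¬E ∨ ¬¬E)
= E ∧ ¬E
= False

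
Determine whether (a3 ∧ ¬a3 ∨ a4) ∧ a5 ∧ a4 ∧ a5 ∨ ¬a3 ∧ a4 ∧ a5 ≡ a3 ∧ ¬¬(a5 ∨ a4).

E1: (a3 ∧ ¬a3 ∨ a4) ∧ a5 ∧ a4 ∧ a5 ∨ ¬a3 ∧ a4 ∧ a5
    = a4 ∧ a5 ∧ a4 ∧ a5 ∨ ¬a3 ∧ a4 ∧ a5   [complement / identity]
    = (a4 ∧ a5 ∨ ¬a3) ∧ a4 ∧ a5   [distribution]
    = a4 ∧ a5   [absorption]
E2: a3 ∧ ¬¬(a5 ∨ a4)
    = a3 ∧ (a5 ∨ a4)   [double negation]
These differ: at a3=1, a4=0, a5=1, E1 = 0 but E2 = 1.

No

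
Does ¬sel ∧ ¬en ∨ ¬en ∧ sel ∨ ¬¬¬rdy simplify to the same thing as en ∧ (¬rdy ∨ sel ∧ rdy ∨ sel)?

No

E1: ¬sel ∧ ¬en ∨ ¬en ∧ sel ∨ ¬¬¬rdy
    = ¬en ∨ ¬¬¬rdy   [distribution]
    = ¬en ∨ ¬rdy   [double negation]
E2: en ∧ (¬rdy ∨ sel ∧ rdy ∨ sel)
    = en ∧ (¬rdy ∨ sel)   [absorption]
These differ: at en=0, rdy=0, sel=0, E1 = 1 but E2 = 0.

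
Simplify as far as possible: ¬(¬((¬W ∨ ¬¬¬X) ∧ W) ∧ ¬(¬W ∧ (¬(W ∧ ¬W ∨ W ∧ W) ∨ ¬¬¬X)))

¬W ∨ ¬X

¬(¬((¬W ∨ ¬¬¬X) ∧ W) ∧ ¬(¬W ∧ (¬(W ∧ ¬W ∨ W ∧ W) ∨ ¬¬¬X)))
= ¬(¬((¬W ∨ ¬¬¬X) ∧ W) ∧ ¬(¬W ∧ (¬W ∨ ¬¬¬X)))   [distribution]
= (¬W ∨ ¬¬¬X) ∧ W ∨ ¬W ∧ (¬W ∨ ¬¬¬X)   [De Morgan]
= ¬W ∨ ¬¬¬X   [distribution]
= ¬W ∨ ¬X   [double negation]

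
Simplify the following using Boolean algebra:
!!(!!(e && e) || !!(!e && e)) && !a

e && !a

!!(!!(e && e) || !!(!e && e)) && !a
= (!!(e && e) || !!(!e && e)) && !a   (double negation)
= (e && e || !!(!e && e)) && !a   (double negation)
= (e && e || !e && e) && !a   (double negation)
= e && !a   (distribution)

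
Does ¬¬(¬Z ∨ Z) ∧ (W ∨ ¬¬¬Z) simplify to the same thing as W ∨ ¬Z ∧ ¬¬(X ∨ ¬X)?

E1: ¬¬(¬Z ∨ Z) ∧ (W ∨ ¬¬¬Z)
    = ¬¬(¬Z ∨ Z) ∧ (W ∨ ¬Z)   — double negation
    = (¬Z ∨ Z) ∧ (W ∨ ¬Z)   — double negation
    = W ∨ ¬Z   — complement / identity
E2: W ∨ ¬Z ∧ ¬¬(X ∨ ¬X)
    = W ∨ ¬Z ∧ (X ∨ ¬X)   — double negation
    = W ∨ ¬Z   — complement / identity
Both reduce to W ∨ ¬Z, so they are equivalent.

Yes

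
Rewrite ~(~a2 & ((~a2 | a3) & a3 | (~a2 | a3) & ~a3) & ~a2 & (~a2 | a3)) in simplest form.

~(~a2 & ((~a2 | a3) & a3 | (~a2 | a3) & ~a3) & ~a2 & (~a2 | a3))
= ~(~a2 & (~a2 | a3) & ~a2 & (~a2 | a3))   (distribution)
= ~(~a2 & (~a2 | a3))   (idempotence)
= ~~a2   (absorption)
= a2   (double negation)

a2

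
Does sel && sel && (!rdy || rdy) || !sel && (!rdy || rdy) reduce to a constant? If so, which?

yes, True

sel && sel && (!rdy || rdy) || !sel && (!rdy || rdy)
= sel && (!rdy || rdy) || !sel && (!rdy || rdy)   — idempotence
= !rdy || rdy   — distribution
= true   — complement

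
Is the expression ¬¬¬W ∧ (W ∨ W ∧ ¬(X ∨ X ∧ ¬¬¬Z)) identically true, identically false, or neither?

identically false

¬¬¬W ∧ (W ∨ W ∧ ¬(X ∨ X ∧ ¬¬¬Z))
= ¬¬¬W ∧ (W ∨ W ∧ ¬(X ∨ X ∧ ¬Z))   [double negation]
= ¬¬¬W ∧ (W ∨ W ∧ ¬X)   [absorption]
= ¬W ∧ (W ∨ W ∧ ¬X)   [double negation]
= ¬W ∧ W   [absorption]
= False   [complement]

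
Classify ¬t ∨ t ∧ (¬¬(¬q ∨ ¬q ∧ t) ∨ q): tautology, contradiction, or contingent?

¬t ∨ t ∧ (¬¬(¬q ∨ ¬q ∧ t) ∨ q)
= ¬t ∨ t ∧ (¬¬¬q ∨ q)   (absorption)
= ¬t ∨ t ∧ (¬q ∨ q)   (double negation)
= ¬t ∨ t   (complement / identity)
= True   (complement)

tautology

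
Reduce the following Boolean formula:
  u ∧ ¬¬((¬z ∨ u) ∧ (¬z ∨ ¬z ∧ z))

u ∧ ¬¬((¬z ∨ u) ∧ (¬z ∨ ¬z ∧ z))
= u ∧ ¬¬((¬z ∨ u) ∧ ¬z)   — complement / identity
= u ∧ ¬¬¬z   — absorption
= u ∧ ¬z   — double negation

u ∧ ¬z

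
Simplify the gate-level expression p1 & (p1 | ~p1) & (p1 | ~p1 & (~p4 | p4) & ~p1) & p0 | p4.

p1 & (p1 | ~p1) & (p1 | ~p1 & (~p4 | p4) & ~p1) & p0 | p4
= p1 & (p1 | ~p1) & (p1 | ~p1 & ~p1) & p0 | p4   (complement / identity)
= p1 & (p1 | ~p1 & ~p1) & p0 | p4   (complement / identity)
= p1 & (p1 | ~p1) & p0 | p4   (idempotence)
= p1 & p0 | p4   (complement / identity)

p1 & p0 | p4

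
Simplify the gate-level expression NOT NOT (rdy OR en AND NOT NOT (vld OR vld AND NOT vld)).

NOT NOT (rdy OR en AND NOT NOT (vld OR vld AND NOT vld))
= NOT NOT (rdy OR en AND (vld OR vld AND NOT vld))   (double negation)
= rdy OR en AND (vld OR vld AND NOT vld)   (double negation)
= rdy OR en AND vld   (complement / identity)

rdy OR en AND vld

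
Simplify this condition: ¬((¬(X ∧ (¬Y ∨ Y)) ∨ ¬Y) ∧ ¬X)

X

¬((¬(X ∧ (¬Y ∨ Y)) ∨ ¬Y) ∧ ¬X)
= ¬((¬X ∨ ¬Y) ∧ ¬X)   [complement / identity]
= ¬¬X   [absorption]
= X   [double negation]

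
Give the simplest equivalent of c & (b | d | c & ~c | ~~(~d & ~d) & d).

c & (b | d)

c & (b | d | c & ~c | ~~(~d & ~d) & d)
= c & (b | d | c & ~c | ~(d | d) & d)   — De Morgan
= c & (b | d | ~(d | d) & d)   — complement / identity
= c & (b | d | ~d & d)   — idempotence
= c & (b | d)   — complement / identity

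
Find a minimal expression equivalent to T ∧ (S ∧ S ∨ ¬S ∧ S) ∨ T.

T ∧ (S ∧ S ∨ ¬S ∧ S) ∨ T
= T ∧ S ∨ T
= T

T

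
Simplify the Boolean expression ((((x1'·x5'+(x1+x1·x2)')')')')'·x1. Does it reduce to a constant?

0

((((x1'·x5'+(x1+x1·x2)')')')')'·x1
= ((((x1'·x5'+x1')')')')'·x1   — absorption
= ((((x1')')')')'·x1   — absorption
= ((x1')')'·x1   — double negation
= x1'·x1   — double negation
= 0   — complement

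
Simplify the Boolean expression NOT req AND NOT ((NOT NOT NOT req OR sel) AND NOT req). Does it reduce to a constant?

FALSE

NOT req AND NOT ((NOT NOT NOT req OR sel) AND NOT req)
= NOT req AND NOT ((NOT req OR sel) AND NOT req)   [double negation]
= NOT req AND NOT NOT req   [absorption]
= NOT req AND req   [double negation]
= FALSE   [complement]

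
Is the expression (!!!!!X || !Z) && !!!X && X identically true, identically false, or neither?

(!!!!!X || !Z) && !!!X && X
= (!!!X || !Z) && !!!X && X
= !!!X && X
= !X && X
= false

identically false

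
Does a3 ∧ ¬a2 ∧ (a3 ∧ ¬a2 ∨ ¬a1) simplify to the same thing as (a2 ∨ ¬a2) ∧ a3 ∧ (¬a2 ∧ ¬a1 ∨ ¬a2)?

E1: a3 ∧ ¬a2 ∧ (a3 ∧ ¬a2 ∨ ¬a1)
    = a3 ∧ ¬a2   — absorption
E2: (a2 ∨ ¬a2) ∧ a3 ∧ (¬a2 ∧ ¬a1 ∨ ¬a2)
    = (a2 ∨ ¬a2) ∧ a3 ∧ ¬a2   — absorption
    = a3 ∧ ¬a2   — complement / identity
Both reduce to a3 ∧ ¬a2, so they are equivalent.

Yes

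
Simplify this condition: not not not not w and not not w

w

not not not not w and not not w
= not not w and not not w   — double negation
= not not w   — idempotence
= w   — double negation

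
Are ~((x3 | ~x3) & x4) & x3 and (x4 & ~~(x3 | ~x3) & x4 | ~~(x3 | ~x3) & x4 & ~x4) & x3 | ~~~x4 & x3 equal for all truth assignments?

No

E1: ~((x3 | ~x3) & x4) & x3
    = ~x4 & x3
E2: (x4 & ~~(x3 | ~x3) & x4 | ~~(x3 | ~x3) & x4 & ~x4) & x3 | ~~~x4 & x3
    = ~~(x3 | ~x3) & x4 & x3 | ~~~x4 & x3
    = (x3 | ~x3) & x4 & x3 | ~~~x4 & x3
    = x4 & x3 | ~~~x4 & x3
    = x4 & x3 | ~x4 & x3
    = x3
These differ: at x3=1, x4=1, E1 = 0 but E2 = 1.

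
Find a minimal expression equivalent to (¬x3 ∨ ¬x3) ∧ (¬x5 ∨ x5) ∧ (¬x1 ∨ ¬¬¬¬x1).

¬x3

(¬x3 ∨ ¬x3) ∧ (¬x5 ∨ x5) ∧ (¬x1 ∨ ¬¬¬¬x1)
= (¬x3 ∨ ¬x3) ∧ (¬x1 ∨ ¬¬¬¬x1)   (complement / identity)
= (¬x3 ∨ ¬x3) ∧ (¬x1 ∨ ¬¬x1)   (double negation)
= ¬x3 ∧ (¬x1 ∨ ¬¬x1)   (idempotence)
= ¬x3 ∧ (¬x1 ∨ x1)   (double negation)
= ¬x3   (complement / identity)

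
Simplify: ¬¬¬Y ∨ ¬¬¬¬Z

¬¬¬Y ∨ ¬¬¬¬Z
= ¬¬¬Y ∨ ¬¬Z   [double negation]
= ¬¬¬Y ∨ Z   [double negation]
= ¬Y ∨ Z   [double negation]

¬Y ∨ Z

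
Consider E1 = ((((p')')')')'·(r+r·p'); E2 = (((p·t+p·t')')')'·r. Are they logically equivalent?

Yes

E1: ((((p')')')')'·(r+r·p')
    = ((p')')'·(r+r·p')
    = p'·(r+r·p')
    = p'·r
E2: (((p·t+p·t')')')'·r
    = (p·t+p·t')'·r
    = p'·r
Both reduce to p'·r, so they are equivalent.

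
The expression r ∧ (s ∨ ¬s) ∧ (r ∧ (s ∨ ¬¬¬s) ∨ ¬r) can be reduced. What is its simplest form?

r

r ∧ (s ∨ ¬s) ∧ (r ∧ (s ∨ ¬¬¬s) ∨ ¬r)
= r ∧ (s ∨ ¬s) ∧ (r ∧ (s ∨ ¬s) ∨ ¬r)   [double negation]
= r ∧ (s ∨ ¬s)   [absorption]
= r   [complement / identity]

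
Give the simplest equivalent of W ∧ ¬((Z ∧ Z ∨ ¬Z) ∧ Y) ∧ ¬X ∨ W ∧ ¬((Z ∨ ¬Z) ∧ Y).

W ∧ ¬((Z ∧ Z ∨ ¬Z) ∧ Y) ∧ ¬X ∨ W ∧ ¬((Z ∨ ¬Z) ∧ Y)
= W ∧ ¬((Z ∨ ¬Z) ∧ Y) ∧ ¬X ∨ W ∧ ¬((Z ∨ ¬Z) ∧ Y)   [idempotence]
= W ∧ ¬((Z ∨ ¬Z) ∧ Y)   [absorption]
= W ∧ ¬Y   [complement / identity]

W ∧ ¬Y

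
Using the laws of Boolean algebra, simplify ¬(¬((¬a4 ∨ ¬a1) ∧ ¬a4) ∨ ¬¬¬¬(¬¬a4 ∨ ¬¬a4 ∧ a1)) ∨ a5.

¬(¬((¬a4 ∨ ¬a1) ∧ ¬a4) ∨ ¬¬¬¬(¬¬a4 ∨ ¬¬a4 ∧ a1)) ∨ a5
= ¬(¬((¬a4 ∨ ¬a1) ∧ ¬a4) ∨ ¬¬¬¬¬¬a4) ∨ a5   — absorption
= ¬(¬((¬a4 ∨ ¬a1) ∧ ¬a4) ∨ ¬¬¬¬a4) ∨ a5   — double negation
= (¬a4 ∨ ¬a1) ∧ ¬a4 ∧ ¬¬¬a4 ∨ a5   — De Morgan
= (¬a4 ∨ ¬a1) ∧ ¬a4 ∧ ¬a4 ∨ a5   — double negation
= ¬a4 ∧ ¬a4 ∨ a5   — absorption
= ¬a4 ∨ a5   — idempotence

¬a4 ∨ a5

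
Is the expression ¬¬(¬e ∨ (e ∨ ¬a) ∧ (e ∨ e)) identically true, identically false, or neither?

¬¬(¬e ∨ (e ∨ ¬a) ∧ (e ∨ e))
= ¬e ∨ (e ∨ ¬a) ∧ (e ∨ e)
= ¬e ∨ (e ∨ ¬a) ∧ e
= ¬e ∨ e
= True

identically true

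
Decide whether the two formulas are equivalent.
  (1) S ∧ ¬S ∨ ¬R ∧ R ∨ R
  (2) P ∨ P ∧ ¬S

E1: S ∧ ¬S ∨ ¬R ∧ R ∨ R
    = ¬R ∧ R ∨ R   [complement / identity]
    = R   [complement / identity]
E2: P ∨ P ∧ ¬S
    = P   [absorption]
These differ: at P=0, R=1, S=1, E1 = 1 but E2 = 0.

No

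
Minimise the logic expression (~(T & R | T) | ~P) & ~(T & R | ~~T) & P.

(~(T & R | T) | ~P) & ~(T & R | ~~T) & P
= (~(T & R | T) | ~P) & ~(T & R | T) & P
= ~(T & R | T) & P
= ~T & P

~T & P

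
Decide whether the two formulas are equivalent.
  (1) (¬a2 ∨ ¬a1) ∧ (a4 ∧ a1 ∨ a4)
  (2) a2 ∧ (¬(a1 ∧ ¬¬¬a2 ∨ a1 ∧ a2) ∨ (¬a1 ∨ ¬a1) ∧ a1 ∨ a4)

E1: (¬a2 ∨ ¬a1) ∧ (a4 ∧ a1 ∨ a4)
    = (¬a2 ∨ ¬a1) ∧ a4   — absorption
E2: a2 ∧ (¬(a1 ∧ ¬¬¬a2 ∨ a1 ∧ a2) ∨ (¬a1 ∨ ¬a1) ∧ a1 ∨ a4)
    = a2 ∧ (¬(a1 ∧ ¬a2 ∨ a1 ∧ a2) ∨ (¬a1 ∨ ¬a1) ∧ a1 ∨ a4)   — double negation
    = a2 ∧ (¬(a1 ∧ ¬a2 ∨ a1 ∧ a2) ∨ ¬a1 ∧ a1 ∨ a4)   — idempotence
    = a2 ∧ (¬a1 ∨ ¬a1 ∧ a1 ∨ a4)   — distribution
    = a2 ∧ (¬a1 ∨ a4)   — complement / identity
These differ: at a1=0, a2=0, a4=1, E1 = 1 but E2 = 0.

No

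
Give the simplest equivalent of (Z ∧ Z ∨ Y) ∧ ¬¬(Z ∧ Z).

Z

(Z ∧ Z ∨ Y) ∧ ¬¬(Z ∧ Z)
= (Z ∧ Z ∨ Y) ∧ Z ∧ Z   [double negation]
= Z ∧ Z   [absorption]
= Z   [idempotence]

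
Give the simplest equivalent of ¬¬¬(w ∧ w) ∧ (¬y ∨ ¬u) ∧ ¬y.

¬w ∧ ¬y

¬¬¬(w ∧ w) ∧ (¬y ∨ ¬u) ∧ ¬y
= ¬¬¬w ∧ (¬y ∨ ¬u) ∧ ¬y
= ¬¬¬w ∧ ¬y
= ¬w ∧ ¬y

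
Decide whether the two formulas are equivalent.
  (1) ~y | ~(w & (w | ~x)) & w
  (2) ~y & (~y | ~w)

Yes

E1: ~y | ~(w & (w | ~x)) & w
    = ~y | ~w & w
    = ~y
E2: ~y & (~y | ~w)
    = ~y
Both reduce to ~y, so they are equivalent.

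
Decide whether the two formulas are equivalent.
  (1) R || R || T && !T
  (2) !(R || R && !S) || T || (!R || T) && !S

E1: R || R || T && !T
    = R || R   (complement / identity)
    = R   (idempotence)
E2: !(R || R && !S) || T || (!R || T) && !S
    = !R || T || (!R || T) && !S   (absorption)
    = !R || T   (absorption)
These differ: at R=1, S=1, T=0, E1 = 1 but E2 = 0.

No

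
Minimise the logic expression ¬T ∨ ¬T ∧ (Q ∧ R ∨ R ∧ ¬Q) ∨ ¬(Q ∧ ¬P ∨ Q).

¬T ∨ ¬T ∧ (Q ∧ R ∨ R ∧ ¬Q) ∨ ¬(Q ∧ ¬P ∨ Q)
= ¬T ∨ ¬T ∧ R ∨ ¬(Q ∧ ¬P ∨ Q)
= ¬T ∨ ¬(Q ∧ ¬P ∨ Q)
= ¬T ∨ ¬Q

¬T ∨ ¬Q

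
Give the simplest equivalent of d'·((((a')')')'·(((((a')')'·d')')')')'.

d'·a'

d'·((((a')')')'·(((((a')')'·d')')')')'
= d'·((a')'·(((((a')')'·d')')')')'   [double negation]
= d'·((a')'·(((a')')'·d')')'   [double negation]
= d'·((a')'·(a'·d')')'   [double negation]
= d'·(a'+a'·d')   [De Morgan]
= d'·a'   [absorption]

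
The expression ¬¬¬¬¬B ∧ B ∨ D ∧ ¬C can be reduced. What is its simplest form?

¬¬¬¬¬B ∧ B ∨ D ∧ ¬C
= ¬¬¬B ∧ B ∨ D ∧ ¬C   [double negation]
= ¬B ∧ B ∨ D ∧ ¬C   [double negation]
= D ∧ ¬C   [complement / identity]

D ∧ ¬C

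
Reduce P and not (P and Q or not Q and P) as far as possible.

P and not (P and Q or not Q and P)
= P and not P   (distribution)
= False   (complement)

False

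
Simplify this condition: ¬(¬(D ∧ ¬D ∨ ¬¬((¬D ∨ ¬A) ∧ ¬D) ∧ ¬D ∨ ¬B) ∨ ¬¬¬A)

(¬D ∨ ¬B) ∧ A

¬(¬(D ∧ ¬D ∨ ¬¬((¬D ∨ ¬A) ∧ ¬D) ∧ ¬D ∨ ¬B) ∨ ¬¬¬A)
= ¬(¬(D ∧ ¬D ∨ ¬¬((¬D ∨ ¬A) ∧ ¬D) ∧ ¬D ∨ ¬B) ∨ ¬A)
= ¬(¬(D ∧ ¬D ∨ ¬¬¬D ∧ ¬D ∨ ¬B) ∨ ¬A)
= (D ∧ ¬D ∨ ¬¬¬D ∧ ¬D ∨ ¬B) ∧ A
= (D ∧ ¬D ∨ ¬D ∧ ¬D ∨ ¬B) ∧ A
= (¬D ∨ ¬B) ∧ A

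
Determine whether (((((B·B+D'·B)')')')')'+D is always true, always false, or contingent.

(((((B·B+D'·B)')')')')'+D
= (((((B·(B+D'))')')')')'+D   (distribution)
= ((((B')')')')'+D   (absorption)
= ((B')')'+D   (double negation)
= B'+D   (double negation)
This depends on B, D, so it is not a constant.

contingent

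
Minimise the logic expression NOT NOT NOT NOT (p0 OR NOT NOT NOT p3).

NOT NOT NOT NOT (p0 OR NOT NOT NOT p3)
= NOT NOT (p0 OR NOT NOT NOT p3)
= NOT NOT (p0 OR NOT p3)
= p0 OR NOT p3

p0 OR NOT p3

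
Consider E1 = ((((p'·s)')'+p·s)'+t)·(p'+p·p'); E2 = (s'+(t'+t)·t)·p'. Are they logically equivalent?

Yes

E1: ((((p'·s)')'+p·s)'+t)·(p'+p·p')
    = ((p'·s+p·s)'+t)·(p'+p·p')   (double negation)
    = (s'+t)·(p'+p·p')   (distribution)
    = (s'+t)·p'   (complement / identity)
E2: (s'+(t'+t)·t)·p'
    = (s'+t)·p'   (complement / identity)
Both reduce to (s'+t)·p', so they are equivalent.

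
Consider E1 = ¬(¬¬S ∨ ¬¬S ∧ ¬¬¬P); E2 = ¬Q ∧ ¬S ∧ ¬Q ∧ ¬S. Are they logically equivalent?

E1: ¬(¬¬S ∨ ¬¬S ∧ ¬¬¬P)
    = ¬(¬¬S ∨ ¬¬S ∧ ¬P)   [double negation]
    = ¬¬¬S   [absorption]
    = ¬S   [double negation]
E2: ¬Q ∧ ¬S ∧ ¬Q ∧ ¬S
    = ¬Q ∧ ¬S   [idempotence]
These differ: at P=1, Q=1, S=0, E1 = 1 but E2 = 0.

No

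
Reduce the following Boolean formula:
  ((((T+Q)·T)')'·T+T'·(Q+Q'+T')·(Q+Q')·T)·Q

T·Q

((((T+Q)·T)')'·T+T'·(Q+Q'+T')·(Q+Q')·T)·Q
= ((((T+Q)·T)')'·T+T'·(Q+Q')·T)·Q   — absorption
= ((T')'·T+T'·(Q+Q')·T)·Q   — absorption
= (T·T+T'·(Q+Q')·T)·Q   — double negation
= (T·T+T'·T)·Q   — complement / identity
= T·Q   — distribution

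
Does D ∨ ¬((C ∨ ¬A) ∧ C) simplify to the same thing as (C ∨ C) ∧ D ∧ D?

No

E1: D ∨ ¬((C ∨ ¬A) ∧ C)
    = D ∨ ¬C   (absorption)
E2: (C ∨ C) ∧ D ∧ D
    = (C ∨ C) ∧ D   (idempotence)
    = C ∧ D   (idempotence)
These differ: at A=1, C=0, D=1, E1 = 1 but E2 = 0.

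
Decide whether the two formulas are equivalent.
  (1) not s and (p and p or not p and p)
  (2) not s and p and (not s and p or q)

E1: not s and (p and p or not p and p)
    = not s and p   (distribution)
E2: not s and p and (not s and p or q)
    = not s and p   (absorption)
Both reduce to not s and p, so they are equivalent.

Yes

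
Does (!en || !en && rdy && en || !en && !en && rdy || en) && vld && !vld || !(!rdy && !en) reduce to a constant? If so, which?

no

(!en || !en && rdy && en || !en && !en && rdy || en) && vld && !vld || !(!rdy && !en)
= (!en || !en && rdy || en) && vld && !vld || !(!rdy && !en)
= (!en || en) && vld && !vld || !(!rdy && !en)
= vld && !vld || !(!rdy && !en)
= vld && !vld || rdy || en
= rdy || en
This depends on en, rdy, so it is not a constant.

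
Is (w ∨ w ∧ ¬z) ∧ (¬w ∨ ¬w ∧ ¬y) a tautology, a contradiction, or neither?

(w ∨ w ∧ ¬z) ∧ (¬w ∨ ¬w ∧ ¬y)
= (w ∨ w ∧ ¬z) ∧ ¬w
= w ∧ ¬w
= False

contradiction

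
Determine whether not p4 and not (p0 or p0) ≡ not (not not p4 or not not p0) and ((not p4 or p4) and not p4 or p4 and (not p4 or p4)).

E1: not p4 and not (p0 or p0)
    = not p4 and not p0   (idempotence)
E2: not (not not p4 or not not p0) and ((not p4 or p4) and not p4 or p4 and (not p4 or p4))
    = not (not not p4 or not not p0) and (not p4 or p4)   (distribution)
    = not p4 and not p0 and (not p4 or p4)   (De Morgan)
    = not p4 and not p0   (complement / identity)
Both reduce to not p4 and not p0, so they are equivalent.

Yes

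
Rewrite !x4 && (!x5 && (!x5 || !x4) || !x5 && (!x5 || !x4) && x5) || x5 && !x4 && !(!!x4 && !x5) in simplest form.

!x4 && (!x5 && (!x5 || !x4) || !x5 && (!x5 || !x4) && x5) || x5 && !x4 && !(!!x4 && !x5)
= !x4 && (!x5 && (!x5 || !x4) || !x5 && (!x5 || !x4) && x5) || x5 && !x4 && (!x4 || x5)   — De Morgan
= !x4 && (!x5 && (!x5 || !x4) || !x5 && (!x5 || !x4) && x5) || x5 && !x4   — absorption
= !x4 && !x5 && (!x5 || !x4) || x5 && !x4   — absorption
= !x4 && !x5 || x5 && !x4   — absorption
= !x4   — distribution

!x4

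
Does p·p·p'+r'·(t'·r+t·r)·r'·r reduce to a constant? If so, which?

p·p·p'+r'·(t'·r+t·r)·r'·r
= p·p'+r'·(t'·r+t·r)·r'·r   — idempotence
= p·p'+r'·r·r'·r   — distribution
= p·p'+r'·r   — idempotence
= r'·r   — complement / identity
= 0   — complement

yes, False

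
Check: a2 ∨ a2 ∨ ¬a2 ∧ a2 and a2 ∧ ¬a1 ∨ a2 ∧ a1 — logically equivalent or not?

E1: a2 ∨ a2 ∨ ¬a2 ∧ a2
    = a2 ∨ a2   (complement / identity)
    = a2   (idempotence)
E2: a2 ∧ ¬a1 ∨ a2 ∧ a1
    = a2   (distribution)
Both reduce to a2, so they are equivalent.

Yes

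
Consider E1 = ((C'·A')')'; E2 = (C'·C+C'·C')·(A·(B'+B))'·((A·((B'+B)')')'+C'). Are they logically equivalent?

E1: ((C'·A')')'
    = C'·A'   [double negation]
E2: (C'·C+C'·C')·(A·(B'+B))'·((A·((B'+B)')')'+C')
    = (C'·C+C'·C')·(A·(B'+B))'·((A·(B'+B))'+C')   [double negation]
    = C'·(A·(B'+B))'·((A·(B'+B))'+C')   [distribution]
    = C'·(A·(B'+B))'   [absorption]
    = C'·A'   [complement / identity]
Both reduce to C'·A', so they are equivalent.

Yes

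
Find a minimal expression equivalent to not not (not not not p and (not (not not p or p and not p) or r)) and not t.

not p and not t

not not (not not not p and (not (not not p or p and not p) or r)) and not t
= not not (not not not p and (not not not p or r)) and not t
= not not not not not p and not t
= not not not p and not t
= not p and not t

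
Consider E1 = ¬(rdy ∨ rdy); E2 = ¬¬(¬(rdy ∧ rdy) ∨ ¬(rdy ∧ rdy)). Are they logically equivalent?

Yes

E1: ¬(rdy ∨ rdy)
    = ¬rdy
E2: ¬¬(¬(rdy ∧ rdy) ∨ ¬(rdy ∧ rdy))
    = ¬¬¬(rdy ∧ rdy)
    = ¬¬¬rdy
    = ¬rdy
Both reduce to ¬rdy, so they are equivalent.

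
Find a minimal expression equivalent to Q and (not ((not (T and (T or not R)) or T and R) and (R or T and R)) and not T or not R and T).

Q and (not ((not (T and (T or not R)) or T and R) and (R or T and R)) and not T or not R and T)
= Q and (not (not (T and (T or not R)) and R or T and R) and not T or not R and T)   [distribution]
= Q and (not (not T and R or T and R) and not T or not R and T)   [absorption]
= Q and (not R and not T or not R and T)   [distribution]
= Q and not R   [distribution]

Q and not R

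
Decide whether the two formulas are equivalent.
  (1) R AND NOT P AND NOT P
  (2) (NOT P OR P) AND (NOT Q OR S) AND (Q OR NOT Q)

E1: R AND NOT P AND NOT P
    = R AND NOT P   (idempotence)
E2: (NOT P OR P) AND (NOT Q OR S) AND (Q OR NOT Q)
    = (NOT P OR P) AND (NOT Q OR S)   (complement / identity)
    = NOT Q OR S   (complement / identity)
These differ: at P=1, Q=0, R=0, S=0, E1 = 0 but E2 = 1.

No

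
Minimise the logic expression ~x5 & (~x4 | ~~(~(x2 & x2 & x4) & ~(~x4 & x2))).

~x5 & (~x4 | ~~(~(x2 & x2 & x4) & ~(~x4 & x2)))
= ~x5 & (~x4 | ~(x2 & x2 & x4 | ~x4 & x2))   (De Morgan)
= ~x5 & (~x4 | ~(x2 & x4 | ~x4 & x2))   (idempotence)
= ~x5 & (~x4 | ~x2)   (distribution)

~x5 & (~x4 | ~x2)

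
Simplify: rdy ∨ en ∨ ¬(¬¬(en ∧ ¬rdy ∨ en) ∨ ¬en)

rdy ∨ en

rdy ∨ en ∨ ¬(¬¬(en ∧ ¬rdy ∨ en) ∨ ¬en)
= rdy ∨ en ∨ ¬(en ∧ ¬rdy ∨ en) ∧ en   [De Morgan]
= rdy ∨ en ∨ ¬en ∧ en   [absorption]
= rdy ∨ en   [complement / identity]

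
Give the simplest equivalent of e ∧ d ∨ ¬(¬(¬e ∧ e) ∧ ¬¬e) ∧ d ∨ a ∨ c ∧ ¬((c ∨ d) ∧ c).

d ∨ a

e ∧ d ∨ ¬(¬(¬e ∧ e) ∧ ¬¬e) ∧ d ∨ a ∨ c ∧ ¬((c ∨ d) ∧ c)
= e ∧ d ∨ ¬(¬(¬e ∧ e) ∧ ¬¬e) ∧ d ∨ a ∨ c ∧ ¬c
= e ∧ d ∨ ¬(¬(¬e ∧ e) ∧ ¬¬e) ∧ d ∨ a
= e ∧ d ∨ (¬e ∧ e ∨ ¬e) ∧ d ∨ a
= e ∧ d ∨ ¬e ∧ d ∨ a
= d ∨ a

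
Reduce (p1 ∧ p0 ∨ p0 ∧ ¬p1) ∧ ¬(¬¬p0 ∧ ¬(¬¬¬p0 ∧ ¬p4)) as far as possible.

False

(p1 ∧ p0 ∨ p0 ∧ ¬p1) ∧ ¬(¬¬p0 ∧ ¬(¬¬¬p0 ∧ ¬p4))
= p0 ∧ ¬(¬¬p0 ∧ ¬(¬¬¬p0 ∧ ¬p4))   [distribution]
= p0 ∧ ¬(¬¬p0 ∧ (¬¬p0 ∨ p4))   [De Morgan]
= p0 ∧ ¬¬¬p0   [absorption]
= p0 ∧ ¬p0   [double negation]
= False   [complement]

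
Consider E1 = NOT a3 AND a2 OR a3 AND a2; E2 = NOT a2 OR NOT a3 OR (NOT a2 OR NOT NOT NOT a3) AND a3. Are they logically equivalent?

E1: NOT a3 AND a2 OR a3 AND a2
    = a2   — distribution
E2: NOT a2 OR NOT a3 OR (NOT a2 OR NOT NOT NOT a3) AND a3
    = NOT a2 OR NOT a3 OR (NOT a2 OR NOT a3) AND a3   — double negation
    = NOT a2 OR NOT a3   — absorption
These differ: at a2=0, a3=1, E1 = 0 but E2 = 1.

No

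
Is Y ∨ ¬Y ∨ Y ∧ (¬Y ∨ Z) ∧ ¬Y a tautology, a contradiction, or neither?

Y ∨ ¬Y ∨ Y ∧ (¬Y ∨ Z) ∧ ¬Y
= Y ∨ ¬Y ∨ Y ∧ ¬Y   [absorption]
= Y ∨ ¬Y   [complement / identity]
= True   [complement]

tautology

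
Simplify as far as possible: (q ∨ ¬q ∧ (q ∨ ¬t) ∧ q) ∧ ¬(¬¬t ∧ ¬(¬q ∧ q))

q ∧ ¬t

(q ∨ ¬q ∧ (q ∨ ¬t) ∧ q) ∧ ¬(¬¬t ∧ ¬(¬q ∧ q))
= (q ∨ ¬q ∧ (q ∨ ¬t) ∧ q) ∧ (¬t ∨ ¬q ∧ q)
= (q ∨ ¬q ∧ q) ∧ (¬t ∨ ¬q ∧ q)
= q ∧ ¬t ∨ ¬q ∧ q
= q ∧ ¬t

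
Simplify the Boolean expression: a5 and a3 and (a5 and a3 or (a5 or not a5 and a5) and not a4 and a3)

a5 and a3

a5 and a3 and (a5 and a3 or (a5 or not a5 and a5) and not a4 and a3)
= a5 and a3 and (a5 or (a5 or not a5 and a5) and not a4) and a3   — distribution
= a5 and a3 and (a5 or a5 and not a4) and a3   — complement / identity
= a5 and a3 and a5 and a3   — absorption
= a5 and a3   — idempotence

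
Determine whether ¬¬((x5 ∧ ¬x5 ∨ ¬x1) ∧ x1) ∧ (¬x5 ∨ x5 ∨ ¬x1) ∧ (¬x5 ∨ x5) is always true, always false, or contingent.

¬¬((x5 ∧ ¬x5 ∨ ¬x1) ∧ x1) ∧ (¬x5 ∨ x5 ∨ ¬x1) ∧ (¬x5 ∨ x5)
= ¬¬((x5 ∧ ¬x5 ∨ ¬x1) ∧ x1) ∧ (¬x5 ∨ x5)   — absorption
= ¬¬(¬x1 ∧ x1) ∧ (¬x5 ∨ x5)   — complement / identity
= ¬x1 ∧ x1 ∧ (¬x5 ∨ x5)   — double negation
= ¬x1 ∧ x1   — complement / identity
= False   — complement

always false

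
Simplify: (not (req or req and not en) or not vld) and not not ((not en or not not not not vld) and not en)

(not req or not vld) and not en

(not (req or req and not en) or not vld) and not not ((not en or not not not not vld) and not en)
= (not (req or req and not en) or not vld) and not not ((not en or not not vld) and not en)   [double negation]
= (not req or not vld) and not not ((not en or not not vld) and not en)   [absorption]
= (not req or not vld) and not not ((not en or vld) and not en)   [double negation]
= (not req or not vld) and (not en or vld) and not en   [double negation]
= (not req or not vld) and not en   [absorption]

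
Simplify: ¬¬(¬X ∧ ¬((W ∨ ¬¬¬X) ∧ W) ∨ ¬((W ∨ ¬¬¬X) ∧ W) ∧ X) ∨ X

¬¬(¬X ∧ ¬((W ∨ ¬¬¬X) ∧ W) ∨ ¬((W ∨ ¬¬¬X) ∧ W) ∧ X) ∨ X
= ¬¬¬((W ∨ ¬¬¬X) ∧ W) ∨ X   (distribution)
= ¬((W ∨ ¬¬¬X) ∧ W) ∨ X   (double negation)
= ¬((W ∨ ¬X) ∧ W) ∨ X   (double negation)
= ¬W ∨ X   (absorption)

¬W ∨ X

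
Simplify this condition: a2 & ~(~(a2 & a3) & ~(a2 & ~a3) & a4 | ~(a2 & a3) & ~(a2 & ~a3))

a2 & ~(~(a2 & a3) & ~(a2 & ~a3) & a4 | ~(a2 & a3) & ~(a2 & ~a3))
= a2 & ~(~(a2 & a3) & ~(a2 & ~a3))
= a2 & (a2 & a3 | a2 & ~a3)
= a2 & a2
= a2

a2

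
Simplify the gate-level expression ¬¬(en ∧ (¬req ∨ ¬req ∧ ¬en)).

en ∧ ¬req

¬¬(en ∧ (¬req ∨ ¬req ∧ ¬en))
= en ∧ (¬req ∨ ¬req ∧ ¬en)   — double negation
= en ∧ ¬req   — absorption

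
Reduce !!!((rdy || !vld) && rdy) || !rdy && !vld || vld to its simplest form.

!!!((rdy || !vld) && rdy) || !rdy && !vld || vld
= !((rdy || !vld) && rdy) || !rdy && !vld || vld   — double negation
= !rdy || !rdy && !vld || vld   — absorption
= !rdy || vld   — absorption

!rdy || vld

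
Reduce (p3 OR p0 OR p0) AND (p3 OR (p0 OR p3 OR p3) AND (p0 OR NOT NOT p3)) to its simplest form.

p0 OR p3

(p3 OR p0 OR p0) AND (p3 OR (p0 OR p3 OR p3) AND (p0 OR NOT NOT p3))
= (p0 OR p0) AND (p0 OR p3 OR p3) AND (p0 OR NOT NOT p3) OR p3
= (p0 OR p0) AND (p0 OR p3 OR p3) AND (p0 OR p3) OR p3
= (p0 OR p0) AND (p0 OR p3) OR p3
= p0 AND (p0 OR p3) OR p3
= p0 OR p3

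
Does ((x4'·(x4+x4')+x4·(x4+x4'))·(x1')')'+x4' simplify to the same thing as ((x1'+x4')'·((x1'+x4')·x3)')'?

Yes

E1: ((x4'·(x4+x4')+x4·(x4+x4'))·(x1')')'+x4'
    = ((x4+x4')·(x1')')'+x4'   [distribution]
    = ((x1')')'+x4'   [complement / identity]
    = x1'+x4'   [double negation]
E2: ((x1'+x4')'·((x1'+x4')·x3)')'
    = x1'+x4'+(x1'+x4')·x3   [De Morgan]
    = x1'+x4'   [absorption]
Both reduce to x1'+x4', so they are equivalent.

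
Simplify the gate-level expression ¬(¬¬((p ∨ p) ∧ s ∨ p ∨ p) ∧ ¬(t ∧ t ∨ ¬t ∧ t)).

¬(¬¬((p ∨ p) ∧ s ∨ p ∨ p) ∧ ¬(t ∧ t ∨ ¬t ∧ t))
= ¬(¬¬(p ∨ p) ∧ ¬(t ∧ t ∨ ¬t ∧ t))
= ¬(¬¬p ∧ ¬(t ∧ t ∨ ¬t ∧ t))
= ¬p ∨ t ∧ t ∨ ¬t ∧ t
= ¬p ∨ t

¬p ∨ t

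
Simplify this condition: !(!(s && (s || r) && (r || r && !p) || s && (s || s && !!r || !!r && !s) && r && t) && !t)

!(!(s && (s || r) && (r || r && !p) || s && (s || s && !!r || !!r && !s) && r && t) && !t)
= !(!(s && (s || r) && (r || r && !p) || s && (s || !!r) && r && t) && !t)
= !(!(s && (s || r) && r || s && (s || !!r) && r && t) && !t)
= !(!(s && (s || r) && r || s && (s || r) && r && t) && !t)
= !(!(s && (s || r) && r) && !t)
= s && (s || r) && r || t
= s && r || t

s && r || t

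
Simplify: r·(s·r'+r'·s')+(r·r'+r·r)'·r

r·(s·r'+r'·s')+(r·r'+r·r)'·r
= r·r'+(r·r'+r·r)'·r
= r·r'+r'·r
= r'·r
= 0

0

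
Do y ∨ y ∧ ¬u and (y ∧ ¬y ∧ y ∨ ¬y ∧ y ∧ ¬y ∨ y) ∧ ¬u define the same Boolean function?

E1: y ∨ y ∧ ¬u
    = y   (absorption)
E2: (y ∧ ¬y ∧ y ∨ ¬y ∧ y ∧ ¬y ∨ y) ∧ ¬u
    = (y ∧ ¬y ∨ y) ∧ ¬u   (distribution)
    = y ∧ ¬u   (complement / identity)
These differ: at u=1, y=1, E1 = 1 but E2 = 0.

No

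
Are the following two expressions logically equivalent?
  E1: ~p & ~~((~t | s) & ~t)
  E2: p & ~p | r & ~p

No

E1: ~p & ~~((~t | s) & ~t)
    = ~p & (~t | s) & ~t   (double negation)
    = ~p & ~t   (absorption)
E2: p & ~p | r & ~p
    = r & ~p   (complement / identity)
These differ: at p=0, r=0, s=1, t=0, E1 = 1 but E2 = 0.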